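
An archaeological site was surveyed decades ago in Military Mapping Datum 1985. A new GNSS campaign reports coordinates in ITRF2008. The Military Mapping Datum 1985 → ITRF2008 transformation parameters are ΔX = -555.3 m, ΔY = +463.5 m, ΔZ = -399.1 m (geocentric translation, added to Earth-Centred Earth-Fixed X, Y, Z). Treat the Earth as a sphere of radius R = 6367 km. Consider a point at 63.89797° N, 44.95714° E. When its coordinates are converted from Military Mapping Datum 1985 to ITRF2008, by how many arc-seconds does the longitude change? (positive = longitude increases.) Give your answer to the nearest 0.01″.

Δλ = 53.04″

sin φ = 0.898012, cos φ = 0.439971, sin λ = 0.706578, cos λ = 0.707636.
East component: ΔE = −sin λ·ΔX + cos λ·ΔY = −(0.706578)(-555.3) + (0.707636)(463.5) = 720.35 m.
1° of latitude spans πR/180 = 111125 m; at latitude φ, 1° of longitude spans that × cos φ = 48891.8 m, so Δλ = 720.35 / 48891.8 × 3600 = 53.041″.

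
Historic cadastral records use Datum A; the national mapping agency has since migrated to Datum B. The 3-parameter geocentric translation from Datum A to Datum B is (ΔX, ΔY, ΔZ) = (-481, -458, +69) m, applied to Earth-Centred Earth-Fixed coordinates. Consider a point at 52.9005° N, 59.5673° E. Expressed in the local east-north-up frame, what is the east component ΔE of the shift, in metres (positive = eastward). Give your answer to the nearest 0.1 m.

At φ = 52.9005°, λ = 59.5673°: sin φ = 0.797589, cos φ = 0.603201, sin λ = 0.862225, cos λ = 0.506526.
ΔE = −sin λ·ΔX + cos λ·ΔY = −(0.862225)·(-481) + (0.506526)·(-458) = 182.74 m.

ΔE = 182.7 m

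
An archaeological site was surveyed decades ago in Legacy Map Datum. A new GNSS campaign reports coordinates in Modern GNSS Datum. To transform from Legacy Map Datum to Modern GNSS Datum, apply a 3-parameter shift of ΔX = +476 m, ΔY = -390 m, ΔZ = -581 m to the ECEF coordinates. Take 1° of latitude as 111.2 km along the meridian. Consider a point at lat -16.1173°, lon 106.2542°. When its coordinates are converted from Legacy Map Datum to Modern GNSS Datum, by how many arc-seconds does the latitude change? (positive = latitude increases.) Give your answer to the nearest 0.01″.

Δφ = -22.63″

sin φ = -0.277605, cos φ = 0.960695, sin λ = 0.960029, cos λ = -0.279899.
North component: ΔN = −sin φ cos λ·ΔX − sin φ sin λ·ΔY + cos φ·ΔZ = −(-0.277605)(-0.279899)(476) − (-0.277605)(0.960029)(-390) + (0.960695)(-581) = -699.09 m.
1° of latitude spans 111200 m, so Δφ = -699.09 / 111200 × 3600 = -22.632″.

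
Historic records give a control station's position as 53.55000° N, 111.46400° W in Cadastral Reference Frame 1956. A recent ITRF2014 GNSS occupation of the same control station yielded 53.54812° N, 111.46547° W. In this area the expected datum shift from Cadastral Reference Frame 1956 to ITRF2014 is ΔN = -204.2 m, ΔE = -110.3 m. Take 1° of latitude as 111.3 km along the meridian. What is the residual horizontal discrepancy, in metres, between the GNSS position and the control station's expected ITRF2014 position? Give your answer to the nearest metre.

Observed coordinate differences: Δφ = -0.00188°, Δλ = -0.00147°.
Converting to metres (1° lat = 111300 m, cos φ = 0.594121): observed ΔN = -209.2 m, observed ΔE = -97.2 m.
Subtracting the expected shift leaves a residual of -209.2 − (-204.2) = -5.0 m north and -97.2 − (-110.3) = 13.1 m east.
Residual distance = √((-5.0)² + 13.1²) = 14.0 m.

14 m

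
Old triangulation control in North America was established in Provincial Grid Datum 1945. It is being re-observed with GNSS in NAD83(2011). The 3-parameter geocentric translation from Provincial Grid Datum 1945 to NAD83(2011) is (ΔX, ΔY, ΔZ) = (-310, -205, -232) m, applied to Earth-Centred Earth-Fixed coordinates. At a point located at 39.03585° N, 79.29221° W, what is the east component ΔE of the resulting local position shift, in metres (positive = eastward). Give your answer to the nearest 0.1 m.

ΔE = -342.7 m

The local east axis at (φ, λ) is (−sin λ, cos λ, 0), so ΔE = −sin(-79.29221°)·(-310) + cos(-79.29221°)·(-205) = -342.69 m.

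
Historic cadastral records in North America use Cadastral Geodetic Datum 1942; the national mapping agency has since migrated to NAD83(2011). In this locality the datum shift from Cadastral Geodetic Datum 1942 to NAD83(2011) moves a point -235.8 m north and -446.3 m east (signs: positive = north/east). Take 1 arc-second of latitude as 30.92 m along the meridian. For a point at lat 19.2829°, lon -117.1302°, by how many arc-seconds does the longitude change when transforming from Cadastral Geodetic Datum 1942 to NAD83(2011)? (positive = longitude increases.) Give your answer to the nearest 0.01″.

Δλ = -15.29″

At latitude 19.2829°, cos φ = 0.943900.
1″ of longitude at this latitude = 30.92 × cos φ = 29.1854 m, so Δλ = -446.3 / 29.1854 = -15.292″.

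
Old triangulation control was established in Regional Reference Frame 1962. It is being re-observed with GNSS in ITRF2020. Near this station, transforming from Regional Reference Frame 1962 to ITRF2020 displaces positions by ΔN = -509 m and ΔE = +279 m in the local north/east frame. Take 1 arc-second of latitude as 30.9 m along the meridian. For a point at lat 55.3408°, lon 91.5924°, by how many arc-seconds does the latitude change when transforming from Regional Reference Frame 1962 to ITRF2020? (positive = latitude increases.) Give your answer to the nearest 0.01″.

1″ of latitude = 30.90 m, so Δφ = -509.0 / 30.90 = -16.472″.

Δφ = -16.47″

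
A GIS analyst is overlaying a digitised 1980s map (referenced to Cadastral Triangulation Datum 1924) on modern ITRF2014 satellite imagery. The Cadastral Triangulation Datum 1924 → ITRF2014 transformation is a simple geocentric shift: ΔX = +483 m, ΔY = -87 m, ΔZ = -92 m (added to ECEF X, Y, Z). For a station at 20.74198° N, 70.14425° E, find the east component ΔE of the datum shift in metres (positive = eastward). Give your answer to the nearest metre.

ΔE = -484 m

At φ = 20.74198°, λ = 70.14425°: sin φ = 0.354160, cos φ = 0.935185, sin λ = 0.940551, cos λ = 0.339653.
ΔE = −sin λ·ΔX + cos λ·ΔY = −(0.940551)·(483) + (0.339653)·(-87) = -483.84 m.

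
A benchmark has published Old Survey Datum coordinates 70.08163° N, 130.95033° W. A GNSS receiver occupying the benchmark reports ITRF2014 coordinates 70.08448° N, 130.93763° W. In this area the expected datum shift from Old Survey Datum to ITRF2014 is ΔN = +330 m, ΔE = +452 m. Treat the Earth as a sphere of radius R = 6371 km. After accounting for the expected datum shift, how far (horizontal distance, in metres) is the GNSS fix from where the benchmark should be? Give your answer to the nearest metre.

Observed coordinate differences: Δφ = +0.00285°, Δλ = +0.01270°.
Converting to metres (1° lat = 111195 m, cos φ = 0.340681): observed ΔN = 316.9 m, observed ΔE = 481.1 m.
Subtracting the expected shift leaves a residual of 316.9 − (330) = -13.1 m north and 481.1 − (452) = 29.1 m east.
Residual distance = √((-13.1)² + 29.1²) = 31.9 m.

32 m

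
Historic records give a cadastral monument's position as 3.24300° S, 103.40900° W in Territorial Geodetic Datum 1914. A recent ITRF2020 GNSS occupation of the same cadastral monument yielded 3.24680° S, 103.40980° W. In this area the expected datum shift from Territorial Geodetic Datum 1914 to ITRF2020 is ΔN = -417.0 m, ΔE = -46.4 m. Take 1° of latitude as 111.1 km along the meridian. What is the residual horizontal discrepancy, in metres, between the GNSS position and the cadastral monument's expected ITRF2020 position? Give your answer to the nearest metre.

Observed coordinate differences: Δφ = -0.00380°, Δλ = -0.00080°.
Converting to metres (1° lat = 111100 m, cos φ = 0.998399): observed ΔN = -422.2 m, observed ΔE = -88.7 m.
Subtracting the expected shift leaves a residual of -422.2 − (-417.0) = -5.2 m north and -88.7 − (-46.4) = -42.3 m east.
Residual distance = √((-5.2)² + (-42.3)²) = 42.7 m.

43 m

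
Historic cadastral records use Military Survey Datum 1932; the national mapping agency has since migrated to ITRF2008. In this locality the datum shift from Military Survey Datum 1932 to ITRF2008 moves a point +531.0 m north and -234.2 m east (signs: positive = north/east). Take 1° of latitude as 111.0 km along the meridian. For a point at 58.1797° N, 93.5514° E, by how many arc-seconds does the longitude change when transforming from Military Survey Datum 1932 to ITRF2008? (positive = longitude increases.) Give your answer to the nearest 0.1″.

At latitude 58.1797°, cos φ = 0.527257.
1° of longitude at this latitude = 111.0 × cos φ = 58.53 km, so Δλ = -234.2 / 58525.5 = -0.0040017° = -14.406″.

Δλ = -14.4″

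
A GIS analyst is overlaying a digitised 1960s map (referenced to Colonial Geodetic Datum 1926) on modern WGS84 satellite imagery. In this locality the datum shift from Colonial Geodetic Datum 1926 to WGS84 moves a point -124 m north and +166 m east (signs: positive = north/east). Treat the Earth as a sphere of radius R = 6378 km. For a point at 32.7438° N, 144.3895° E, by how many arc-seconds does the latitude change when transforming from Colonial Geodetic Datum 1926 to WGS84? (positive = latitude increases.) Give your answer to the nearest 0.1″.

Δφ = -4.0″

On a sphere of radius R, 1 rad of latitude = R, so Δφ = ΔN / R = -124.0 / 6378000 = -1.9442e-05 rad = -4.010″.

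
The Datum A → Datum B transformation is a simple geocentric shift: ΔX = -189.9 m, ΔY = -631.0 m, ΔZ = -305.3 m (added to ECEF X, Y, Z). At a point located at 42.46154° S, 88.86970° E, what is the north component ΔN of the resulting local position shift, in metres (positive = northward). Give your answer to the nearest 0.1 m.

ΔN = -653.7 m

At φ = -42.46154°, λ = 88.86970°: sin φ = -0.675095, cos φ = 0.737731, sin λ = 0.999805, cos λ = 0.019726.
ΔN = −sin φ cos λ·ΔX − sin φ sin λ·ΔY + cos φ·ΔZ = −(-0.675095)(0.019726)(-189.9) − (-0.675095)(0.999805)(-631.0) + (0.737731)(-305.3) = -653.66 m.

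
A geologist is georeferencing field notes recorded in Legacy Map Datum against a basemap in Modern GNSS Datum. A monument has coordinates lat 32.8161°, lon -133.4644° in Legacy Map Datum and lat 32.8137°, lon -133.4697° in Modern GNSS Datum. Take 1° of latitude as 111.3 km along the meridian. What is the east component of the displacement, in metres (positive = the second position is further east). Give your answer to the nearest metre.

ΔE = -496 m

Δφ = 32.8137° − 32.8161° = -0.0024°; Δλ = -133.4697° − -133.4644° = -0.0053°.
ΔN = Δφ × 111300 = -267.1 m; ΔE = Δλ × 111300 × cos(32.8161°) = -0.0053 × 111300 × 0.840414 = -495.8 m.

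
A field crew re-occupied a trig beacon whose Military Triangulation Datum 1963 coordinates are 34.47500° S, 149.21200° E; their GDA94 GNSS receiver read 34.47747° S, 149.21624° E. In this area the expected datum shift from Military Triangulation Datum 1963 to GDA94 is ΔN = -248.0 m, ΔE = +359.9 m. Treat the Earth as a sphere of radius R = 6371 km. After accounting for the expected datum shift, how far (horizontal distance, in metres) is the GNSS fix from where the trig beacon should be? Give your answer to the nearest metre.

Observed coordinate differences: Δφ = -0.00247°, Δλ = +0.00424°.
Converting to metres (1° lat = 111195 m, cos φ = 0.824373): observed ΔN = -274.7 m, observed ΔE = 388.7 m.
Subtracting the expected shift leaves a residual of -274.7 − (-248.0) = -26.7 m north and 388.7 − (359.9) = 28.8 m east.
Residual distance = √((-26.7)² + 28.8²) = 39.2 m.

39 m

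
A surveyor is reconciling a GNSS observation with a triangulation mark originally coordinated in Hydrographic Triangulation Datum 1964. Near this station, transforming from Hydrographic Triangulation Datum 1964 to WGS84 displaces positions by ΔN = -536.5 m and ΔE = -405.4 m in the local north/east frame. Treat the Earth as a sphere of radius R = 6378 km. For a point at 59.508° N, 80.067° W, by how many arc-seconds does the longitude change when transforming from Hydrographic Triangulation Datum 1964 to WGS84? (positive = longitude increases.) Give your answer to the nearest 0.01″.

At latitude 59.508°, cos φ = 0.507418.
One radian of longitude at latitude φ spans R cos φ, so Δλ = ΔE / (R cos φ) = -405.4 / (6378000 × 0.507418) = -1.2527e-04 rad = -25.838″.

Δλ = -25.84″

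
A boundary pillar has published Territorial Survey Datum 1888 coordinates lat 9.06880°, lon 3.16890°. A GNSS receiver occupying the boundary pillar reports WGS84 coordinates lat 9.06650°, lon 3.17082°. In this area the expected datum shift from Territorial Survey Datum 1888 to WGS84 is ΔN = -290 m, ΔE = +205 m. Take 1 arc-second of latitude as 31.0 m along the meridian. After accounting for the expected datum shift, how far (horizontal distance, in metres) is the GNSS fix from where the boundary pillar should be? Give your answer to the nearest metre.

Observed coordinate differences: Δφ = -0.00230°, Δλ = +0.00192°.
Converting to metres (1° lat = 111600 m, cos φ = 0.987500): observed ΔN = -256.7 m, observed ΔE = 211.6 m.
Subtracting the expected shift leaves a residual of -256.7 − (-290) = 33.3 m north and 211.6 − (205) = 6.6 m east.
Residual distance = √(33.3² + 6.6²) = 34.0 m.

34 m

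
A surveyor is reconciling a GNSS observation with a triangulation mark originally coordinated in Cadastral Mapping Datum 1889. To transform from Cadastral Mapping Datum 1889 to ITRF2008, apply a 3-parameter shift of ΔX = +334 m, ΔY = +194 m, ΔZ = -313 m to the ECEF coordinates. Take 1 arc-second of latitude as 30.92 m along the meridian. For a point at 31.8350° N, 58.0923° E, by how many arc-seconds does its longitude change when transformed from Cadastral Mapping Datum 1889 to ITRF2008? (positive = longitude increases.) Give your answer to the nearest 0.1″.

Δλ = -6.9″

sin φ = 0.527475, cos φ = 0.849571, sin λ = 0.848901, cos λ = 0.528552.
East component: ΔE = −sin λ·ΔX + cos λ·ΔY = −(0.848901)(334) + (0.528552)(194) = -180.99 m.
1° of latitude spans 3600 × 30.92 = 111312 m; at latitude φ, 1° of longitude spans that × cos φ = 94567.4 m, so Δλ = -180.99 / 94567.4 × 3600 = -6.890″.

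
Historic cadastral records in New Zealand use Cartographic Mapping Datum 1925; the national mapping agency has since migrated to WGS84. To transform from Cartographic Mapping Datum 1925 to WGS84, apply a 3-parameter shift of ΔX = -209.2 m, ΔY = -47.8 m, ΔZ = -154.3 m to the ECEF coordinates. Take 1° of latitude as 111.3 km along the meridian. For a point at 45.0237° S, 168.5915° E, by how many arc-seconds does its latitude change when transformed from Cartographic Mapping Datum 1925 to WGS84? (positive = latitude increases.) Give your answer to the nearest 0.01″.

Δφ = 0.95″

sin φ = -0.707399, cos φ = 0.706814, sin λ = 0.197803, cos λ = -0.980242.
North component: ΔN = −sin φ cos λ·ΔX − sin φ sin λ·ΔY + cos φ·ΔZ = −(-0.707399)(-0.980242)(-209.2) − (-0.707399)(0.197803)(-47.8) + (0.706814)(-154.3) = 29.31 m.
1° of latitude spans 111300 m, so Δφ = 29.31 / 111300 × 3600 = 0.948″.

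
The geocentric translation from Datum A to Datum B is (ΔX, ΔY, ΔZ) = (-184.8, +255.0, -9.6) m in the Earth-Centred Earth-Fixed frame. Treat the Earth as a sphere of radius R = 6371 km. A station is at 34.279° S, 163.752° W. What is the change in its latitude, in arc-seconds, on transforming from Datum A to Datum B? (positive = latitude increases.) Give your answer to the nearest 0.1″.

Δφ = 1.7″

sin φ = -0.563223, cos φ = 0.826305, sin λ = -0.279796, cos λ = -0.960060.
North component: ΔN = −sin φ cos λ·ΔX − sin φ sin λ·ΔY + cos φ·ΔZ = −(-0.563223)(-0.960060)(-184.8) − (-0.563223)(-0.279796)(255.0) + (0.826305)(-9.6) = 51.81 m.
1° of latitude spans πR/180 = 111195 m, so Δφ = 51.81 / 111195 × 3600 = 1.677″.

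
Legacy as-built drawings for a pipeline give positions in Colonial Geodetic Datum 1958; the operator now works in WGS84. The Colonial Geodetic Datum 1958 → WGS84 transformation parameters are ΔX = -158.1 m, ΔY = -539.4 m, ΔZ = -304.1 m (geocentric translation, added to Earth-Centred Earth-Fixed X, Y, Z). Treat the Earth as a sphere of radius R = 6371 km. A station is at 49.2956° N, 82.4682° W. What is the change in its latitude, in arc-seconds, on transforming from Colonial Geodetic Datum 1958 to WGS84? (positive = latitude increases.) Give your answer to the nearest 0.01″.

Δφ = -19.04″

sin φ = 0.758084, cos φ = 0.652157, sin λ = -0.991372, cos λ = 0.131076.
North component: ΔN = −sin φ cos λ·ΔX − sin φ sin λ·ΔY + cos φ·ΔZ = −(0.758084)(0.131076)(-158.1) − (0.758084)(-0.991372)(-539.4) + (0.652157)(-304.1) = -587.99 m.
1° of latitude spans πR/180 = 111195 m, so Δφ = -587.99 / 111195 × 3600 = -19.037″.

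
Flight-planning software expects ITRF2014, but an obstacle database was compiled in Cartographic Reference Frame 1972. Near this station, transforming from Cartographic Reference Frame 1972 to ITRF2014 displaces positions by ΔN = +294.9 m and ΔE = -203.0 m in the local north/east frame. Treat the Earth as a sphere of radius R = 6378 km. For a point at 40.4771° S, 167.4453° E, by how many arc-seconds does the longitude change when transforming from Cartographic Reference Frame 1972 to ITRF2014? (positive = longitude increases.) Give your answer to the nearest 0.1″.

Δλ = -8.6″

At latitude -40.4771°, cos φ = 0.760665.
One radian of longitude at latitude φ spans R cos φ, so Δλ = ΔE / (R cos φ) = -203.0 / (6378000 × 0.760665) = -4.1843e-05 rad = -8.631″.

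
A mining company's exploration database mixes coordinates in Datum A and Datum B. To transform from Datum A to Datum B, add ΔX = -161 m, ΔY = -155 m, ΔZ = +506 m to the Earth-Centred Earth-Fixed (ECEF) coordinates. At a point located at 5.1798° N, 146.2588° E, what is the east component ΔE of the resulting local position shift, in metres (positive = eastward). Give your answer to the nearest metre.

ΔE = 218 m

The local east axis at (φ, λ) is (−sin λ, cos λ, 0), so ΔE = −sin(146.2588°)·(-161) + cos(146.2588°)·(-155) = 218.32 m.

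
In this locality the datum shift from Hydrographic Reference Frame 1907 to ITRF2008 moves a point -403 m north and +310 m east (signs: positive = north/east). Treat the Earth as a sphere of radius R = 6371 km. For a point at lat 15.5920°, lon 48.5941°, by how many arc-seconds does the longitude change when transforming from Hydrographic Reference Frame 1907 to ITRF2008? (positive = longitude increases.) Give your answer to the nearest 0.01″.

At latitude 15.5920°, cos φ = 0.963200.
One radian of longitude at latitude φ spans R cos φ, so Δλ = ΔE / (R cos φ) = 310.0 / (6371000 × 0.963200) = 5.0517e-05 rad = 10.420″.

Δλ = 10.42″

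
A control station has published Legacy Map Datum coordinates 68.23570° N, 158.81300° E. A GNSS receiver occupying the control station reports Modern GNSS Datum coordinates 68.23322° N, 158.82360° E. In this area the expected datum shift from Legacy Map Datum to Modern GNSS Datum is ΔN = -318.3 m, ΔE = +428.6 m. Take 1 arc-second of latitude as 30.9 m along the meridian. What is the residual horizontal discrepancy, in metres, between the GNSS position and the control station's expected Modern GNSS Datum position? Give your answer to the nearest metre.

43 m

Observed coordinate differences: Δφ = -0.00248°, Δλ = +0.01060°.
Converting to metres (1° lat = 111240 m, cos φ = 0.370789): observed ΔN = -275.9 m, observed ΔE = 437.2 m.
Subtracting the expected shift leaves a residual of -275.9 − (-318.3) = 42.4 m north and 437.2 − (428.6) = 8.6 m east.
Residual distance = √(42.4² + 8.6²) = 43.3 m.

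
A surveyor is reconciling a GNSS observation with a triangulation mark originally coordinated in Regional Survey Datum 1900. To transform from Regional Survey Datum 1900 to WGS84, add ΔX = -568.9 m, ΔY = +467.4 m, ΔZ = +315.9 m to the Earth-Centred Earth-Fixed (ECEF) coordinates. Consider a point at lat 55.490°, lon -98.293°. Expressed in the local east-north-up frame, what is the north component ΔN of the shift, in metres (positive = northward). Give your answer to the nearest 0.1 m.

ΔN = 492.5 m

The local north axis is (−sin φ cos λ, −sin φ sin λ, cos φ), giving ΔN = -67.616 + 381.123 + 178.973 = 492.48 m.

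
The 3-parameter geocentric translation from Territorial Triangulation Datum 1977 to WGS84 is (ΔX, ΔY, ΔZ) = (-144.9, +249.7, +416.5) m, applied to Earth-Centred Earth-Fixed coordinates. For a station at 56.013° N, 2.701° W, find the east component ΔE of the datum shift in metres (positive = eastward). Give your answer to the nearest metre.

At φ = 56.013°, λ = -2.701°: sin φ = 0.829164, cos φ = 0.559005, sin λ = -0.047124, cos λ = 0.998889.
ΔE = −sin λ·ΔX + cos λ·ΔY = −(-0.047124)·(-144.9) + (0.998889)·(249.7) = 242.59 m.

ΔE = 243 m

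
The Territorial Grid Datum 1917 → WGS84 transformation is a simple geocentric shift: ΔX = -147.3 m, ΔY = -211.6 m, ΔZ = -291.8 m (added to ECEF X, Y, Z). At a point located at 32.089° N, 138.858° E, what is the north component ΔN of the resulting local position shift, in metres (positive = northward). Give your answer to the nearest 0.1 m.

ΔN = -232.2 m

The local north axis is (−sin φ cos λ, −sin φ sin λ, cos φ), giving ΔN = -58.929 + 73.957 − 247.220 = -232.19 m.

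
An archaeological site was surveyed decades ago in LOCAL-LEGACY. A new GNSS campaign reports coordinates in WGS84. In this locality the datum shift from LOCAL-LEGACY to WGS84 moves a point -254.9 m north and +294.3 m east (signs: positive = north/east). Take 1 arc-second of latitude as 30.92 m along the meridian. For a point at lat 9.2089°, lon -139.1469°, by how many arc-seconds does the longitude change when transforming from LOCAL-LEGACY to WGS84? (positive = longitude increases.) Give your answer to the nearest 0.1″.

At latitude 9.2089°, cos φ = 0.987111.
1″ of longitude at this latitude = 30.92 × cos φ = 30.5215 m, so Δλ = 294.3 / 30.5215 = 9.642″.

Δλ = 9.6″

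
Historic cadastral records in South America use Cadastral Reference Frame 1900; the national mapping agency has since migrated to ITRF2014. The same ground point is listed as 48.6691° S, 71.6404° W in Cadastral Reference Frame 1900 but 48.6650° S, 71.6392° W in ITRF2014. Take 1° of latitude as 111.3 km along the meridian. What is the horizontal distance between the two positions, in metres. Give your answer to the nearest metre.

465 m

Δφ = -48.6650° − -48.6691° = +0.0041°; Δλ = -71.6392° − -71.6404° = +0.0012°.
ΔN = Δφ × 111300 = 456.3 m; ΔE = Δλ × 111300 × cos(-48.6691°) = +0.0012 × 111300 × 0.660407 = 88.2 m.
Distance = √(ΔE² + ΔN²) = √(88.2² + 456.3²) = 464.8 m.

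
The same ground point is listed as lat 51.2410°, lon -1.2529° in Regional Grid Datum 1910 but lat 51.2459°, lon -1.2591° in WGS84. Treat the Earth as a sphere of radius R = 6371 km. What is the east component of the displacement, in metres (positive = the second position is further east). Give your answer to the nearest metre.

Δφ = 51.2459° − 51.2410° = +0.0049°; Δλ = -1.2591° − -1.2529° = -0.0062°.
1° along a meridian = πR/180 = 111195 m.
ΔN = Δφ × 111195 = 544.9 m; ΔE = Δλ × 111195 × cos(51.2410°) = -0.0062 × 111195 × 0.626046 = -431.6 m.

ΔE = -432 m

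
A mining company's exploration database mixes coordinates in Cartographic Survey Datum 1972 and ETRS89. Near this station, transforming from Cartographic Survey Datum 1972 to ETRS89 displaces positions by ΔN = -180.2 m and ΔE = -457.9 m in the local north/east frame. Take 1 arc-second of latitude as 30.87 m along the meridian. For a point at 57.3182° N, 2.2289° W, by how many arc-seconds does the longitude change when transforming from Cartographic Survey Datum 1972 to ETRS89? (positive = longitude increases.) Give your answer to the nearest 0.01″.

Δλ = -27.47″

At latitude 57.3182°, cos φ = 0.539973.
1″ of longitude at this latitude = 30.87 × cos φ = 16.6690 m, so Δλ = -457.9 / 16.6690 = -27.470″.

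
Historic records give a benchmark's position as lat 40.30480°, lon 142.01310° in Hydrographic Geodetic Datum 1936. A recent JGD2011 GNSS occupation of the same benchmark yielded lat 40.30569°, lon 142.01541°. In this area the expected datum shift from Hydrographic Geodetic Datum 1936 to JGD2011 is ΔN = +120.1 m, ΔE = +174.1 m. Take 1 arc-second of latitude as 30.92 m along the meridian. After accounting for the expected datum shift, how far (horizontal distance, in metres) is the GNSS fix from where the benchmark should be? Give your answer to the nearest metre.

30 m

Observed coordinate differences: Δφ = +0.00089°, Δλ = +0.00231°.
Converting to metres (1° lat = 111312 m, cos φ = 0.762614): observed ΔN = 99.1 m, observed ΔE = 196.1 m.
Subtracting the expected shift leaves a residual of 99.1 − (120.1) = -21.0 m north and 196.1 − (174.1) = 22.0 m east.
Residual distance = √((-21.0)² + 22.0²) = 30.4 m.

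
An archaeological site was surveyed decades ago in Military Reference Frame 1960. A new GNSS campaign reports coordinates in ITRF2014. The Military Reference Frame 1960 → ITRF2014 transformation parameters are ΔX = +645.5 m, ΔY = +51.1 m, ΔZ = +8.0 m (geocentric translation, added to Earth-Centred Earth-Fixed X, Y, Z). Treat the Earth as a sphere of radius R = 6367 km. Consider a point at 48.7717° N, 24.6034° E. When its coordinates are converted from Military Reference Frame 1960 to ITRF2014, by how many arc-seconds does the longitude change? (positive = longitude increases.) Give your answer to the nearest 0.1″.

sin φ = 0.752089, cos φ = 0.659061, sin λ = 0.416335, cos λ = 0.909211.
East component: ΔE = −sin λ·ΔX + cos λ·ΔY = −(0.416335)(645.5) + (0.909211)(51.1) = -222.28 m.
1° of latitude spans πR/180 = 111125 m; at latitude φ, 1° of longitude spans that × cos φ = 73238.2 m, so Δλ = -222.28 / 73238.2 × 3600 = -10.926″.

Δλ = -10.9″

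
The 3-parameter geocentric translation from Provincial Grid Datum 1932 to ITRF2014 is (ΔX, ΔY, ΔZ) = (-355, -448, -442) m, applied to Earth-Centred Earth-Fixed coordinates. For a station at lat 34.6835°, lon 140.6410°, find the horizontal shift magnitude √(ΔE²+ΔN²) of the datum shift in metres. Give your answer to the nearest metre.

674 m

The local east axis at (φ, λ) is (−sin λ, cos λ, 0), so ΔE = −sin(140.6410°)·(-355) + cos(140.6410°)·(-448) = 571.52 m.
The local north axis is (−sin φ cos λ, −sin φ sin λ, cos φ), giving ΔN = -156.192 + 161.672 − 363.460 = -357.98 m.
Horizontal magnitude = √(ΔE² + ΔN²) = √(571.52² + (-357.98)²) = 674.38 m.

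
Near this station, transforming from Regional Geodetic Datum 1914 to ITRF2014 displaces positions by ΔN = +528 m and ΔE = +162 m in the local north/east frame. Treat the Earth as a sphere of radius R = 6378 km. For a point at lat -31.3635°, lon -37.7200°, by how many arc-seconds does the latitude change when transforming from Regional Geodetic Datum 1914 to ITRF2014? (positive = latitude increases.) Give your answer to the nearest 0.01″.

On a sphere of radius R, 1 rad of latitude = R, so Δφ = ΔN / R = 528.0 / 6378000 = 8.2785e-05 rad = 17.076″.

Δφ = 17.08″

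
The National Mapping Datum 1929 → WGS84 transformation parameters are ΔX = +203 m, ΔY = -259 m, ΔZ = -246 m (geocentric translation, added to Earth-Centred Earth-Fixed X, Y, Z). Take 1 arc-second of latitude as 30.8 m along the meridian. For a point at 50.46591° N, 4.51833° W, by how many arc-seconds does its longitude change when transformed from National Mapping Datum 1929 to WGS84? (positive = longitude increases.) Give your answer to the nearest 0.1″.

Δλ = -12.4″

sin φ = 0.771246, cos φ = 0.636537, sin λ = -0.078778, cos λ = 0.996892.
East component: ΔE = −sin λ·ΔX + cos λ·ΔY = −(-0.078778)(203) + (0.996892)(-259) = -242.20 m.
1° of latitude spans 3600 × 30.80 = 110880 m; at latitude φ, 1° of longitude spans that × cos φ = 70579.2 m, so Δλ = -242.20 / 70579.2 × 3600 = -12.354″.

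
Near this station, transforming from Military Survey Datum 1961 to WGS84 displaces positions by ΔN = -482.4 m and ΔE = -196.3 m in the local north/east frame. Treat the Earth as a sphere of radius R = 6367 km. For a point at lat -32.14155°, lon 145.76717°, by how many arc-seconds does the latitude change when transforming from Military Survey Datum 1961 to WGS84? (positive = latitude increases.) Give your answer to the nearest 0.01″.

On a sphere of radius R, 1 rad of latitude = R, so Δφ = ΔN / R = -482.4 / 6367000 = -7.5766e-05 rad = -15.628″.

Δφ = -15.63″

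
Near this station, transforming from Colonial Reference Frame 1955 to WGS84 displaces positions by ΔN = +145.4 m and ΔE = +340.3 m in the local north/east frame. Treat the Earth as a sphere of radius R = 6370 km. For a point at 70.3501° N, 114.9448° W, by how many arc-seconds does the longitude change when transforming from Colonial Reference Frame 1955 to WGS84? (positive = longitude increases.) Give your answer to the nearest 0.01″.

Δλ = 32.77″

At latitude 70.3501°, cos φ = 0.336272.
One radian of longitude at latitude φ spans R cos φ, so Δλ = ΔE / (R cos φ) = 340.3 / (6370000 × 0.336272) = 1.5887e-04 rad = 32.769″.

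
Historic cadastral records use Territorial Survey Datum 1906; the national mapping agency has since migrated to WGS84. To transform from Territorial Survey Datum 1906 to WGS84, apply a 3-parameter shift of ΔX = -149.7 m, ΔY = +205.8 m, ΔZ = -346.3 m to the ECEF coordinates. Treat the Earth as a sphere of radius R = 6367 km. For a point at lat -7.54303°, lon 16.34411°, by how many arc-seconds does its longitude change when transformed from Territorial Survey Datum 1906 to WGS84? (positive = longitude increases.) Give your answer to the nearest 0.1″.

sin φ = -0.131271, cos φ = 0.991347, sin λ = 0.281406, cos λ = 0.959589.
East component: ΔE = −sin λ·ΔX + cos λ·ΔY = −(0.281406)(-149.7) + (0.959589)(205.8) = 239.61 m.
1° of latitude spans πR/180 = 111125 m; at latitude φ, 1° of longitude spans that × cos φ = 110163.5 m, so Δλ = 239.61 / 110163.5 × 3600 = 7.830″.

Δλ = 7.8″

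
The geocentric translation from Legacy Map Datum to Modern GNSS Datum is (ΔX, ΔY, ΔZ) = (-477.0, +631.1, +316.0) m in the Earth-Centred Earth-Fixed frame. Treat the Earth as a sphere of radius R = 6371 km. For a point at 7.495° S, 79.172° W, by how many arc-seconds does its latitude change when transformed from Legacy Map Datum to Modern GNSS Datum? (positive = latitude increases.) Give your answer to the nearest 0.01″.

sin φ = -0.130440, cos φ = 0.991456, sin λ = -0.982196, cos λ = 0.187861.
North component: ΔN = −sin φ cos λ·ΔX − sin φ sin λ·ΔY + cos φ·ΔZ = −(-0.130440)(0.187861)(-477.0) − (-0.130440)(-0.982196)(631.1) + (0.991456)(316.0) = 220.76 m.
1° of latitude spans πR/180 = 111195 m, so Δφ = 220.76 / 111195 × 3600 = 7.147″.

Δφ = 7.15″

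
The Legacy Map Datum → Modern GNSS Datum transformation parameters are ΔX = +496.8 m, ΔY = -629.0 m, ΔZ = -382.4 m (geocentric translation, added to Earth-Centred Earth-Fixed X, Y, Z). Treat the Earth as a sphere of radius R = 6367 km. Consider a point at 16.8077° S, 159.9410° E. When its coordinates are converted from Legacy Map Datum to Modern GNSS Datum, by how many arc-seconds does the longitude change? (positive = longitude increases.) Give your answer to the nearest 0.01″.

Δλ = 14.23″

sin φ = -0.289160, cos φ = 0.957281, sin λ = 0.342988, cos λ = -0.939340.
East component: ΔE = −sin λ·ΔX + cos λ·ΔY = −(0.342988)(496.8) + (-0.939340)(-629.0) = 420.45 m.
1° of latitude spans πR/180 = 111125 m; at latitude φ, 1° of longitude spans that × cos φ = 106377.9 m, so Δλ = 420.45 / 106377.9 × 3600 = 14.229″.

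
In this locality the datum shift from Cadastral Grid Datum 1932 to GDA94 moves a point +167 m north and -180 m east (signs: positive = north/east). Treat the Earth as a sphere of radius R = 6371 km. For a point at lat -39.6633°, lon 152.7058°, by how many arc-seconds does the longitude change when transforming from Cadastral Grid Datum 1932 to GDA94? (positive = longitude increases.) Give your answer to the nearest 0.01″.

At latitude -39.6633°, cos φ = 0.769809.
One radian of longitude at latitude φ spans R cos φ, so Δλ = ΔE / (R cos φ) = -180.0 / (6371000 × 0.769809) = -3.6701e-05 rad = -7.570″.

Δλ = -7.57″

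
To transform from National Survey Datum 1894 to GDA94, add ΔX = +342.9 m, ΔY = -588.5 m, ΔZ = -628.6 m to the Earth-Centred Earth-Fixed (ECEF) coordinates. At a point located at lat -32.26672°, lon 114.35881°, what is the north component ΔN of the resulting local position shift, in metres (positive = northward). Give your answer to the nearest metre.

The local north axis is (−sin φ cos λ, −sin φ sin λ, cos φ), giving ΔN = -75.503 − 286.209 − 531.527 = -893.24 m.

ΔN = -893 m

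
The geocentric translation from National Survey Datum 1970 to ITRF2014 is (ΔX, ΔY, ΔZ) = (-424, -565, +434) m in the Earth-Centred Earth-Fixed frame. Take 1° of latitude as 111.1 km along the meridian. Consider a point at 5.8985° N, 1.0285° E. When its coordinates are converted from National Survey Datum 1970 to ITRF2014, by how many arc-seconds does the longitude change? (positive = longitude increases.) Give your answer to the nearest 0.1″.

Δλ = -18.2″

sin φ = 0.102766, cos φ = 0.994706, sin λ = 0.017950, cos λ = 0.999839.
East component: ΔE = −sin λ·ΔX + cos λ·ΔY = −(0.017950)(-424) + (0.999839)(-565) = -557.30 m.
1° of latitude spans 111100 m; at latitude φ, 1° of longitude spans that × cos φ = 110511.8 m, so Δλ = -557.30 / 110511.8 × 3600 = -18.154″.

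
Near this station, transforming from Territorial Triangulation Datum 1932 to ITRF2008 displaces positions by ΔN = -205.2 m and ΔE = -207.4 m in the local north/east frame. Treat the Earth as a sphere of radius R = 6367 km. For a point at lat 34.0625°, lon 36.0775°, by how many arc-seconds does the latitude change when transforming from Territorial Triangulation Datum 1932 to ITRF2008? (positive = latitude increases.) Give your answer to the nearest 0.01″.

Δφ = -6.65″

On a sphere of radius R, 1 rad of latitude = R, so Δφ = ΔN / R = -205.2 / 6367000 = -3.2229e-05 rad = -6.648″.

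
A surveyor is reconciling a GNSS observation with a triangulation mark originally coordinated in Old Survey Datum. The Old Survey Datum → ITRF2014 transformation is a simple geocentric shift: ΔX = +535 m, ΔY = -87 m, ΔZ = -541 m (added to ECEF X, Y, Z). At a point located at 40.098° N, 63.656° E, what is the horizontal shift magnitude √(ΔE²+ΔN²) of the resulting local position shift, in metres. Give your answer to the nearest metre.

At φ = 40.098°, λ = 63.656°: sin φ = 0.644097, cos φ = 0.764944, sin λ = 0.896146, cos λ = 0.443760.
ΔE = −sin λ·ΔX + cos λ·ΔY = −(0.896146)·(535) + (0.443760)·(-87) = -518.05 m.
ΔN = −sin φ cos λ·ΔX − sin φ sin λ·ΔY + cos φ·ΔZ = −(0.644097)(0.443760)(535) − (0.644097)(0.896146)(-87) + (0.764944)(-541) = -516.53 m.
Horizontal magnitude = √(ΔE² + ΔN²) = √((-518.05)² + (-516.53)²) = 731.56 m.

732 m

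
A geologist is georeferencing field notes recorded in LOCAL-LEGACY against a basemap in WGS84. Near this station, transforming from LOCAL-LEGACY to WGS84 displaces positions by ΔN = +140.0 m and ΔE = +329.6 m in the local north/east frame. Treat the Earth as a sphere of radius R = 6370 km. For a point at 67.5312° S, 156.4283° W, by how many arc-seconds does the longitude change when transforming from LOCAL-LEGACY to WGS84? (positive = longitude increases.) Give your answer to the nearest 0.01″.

At latitude -67.5312°, cos φ = 0.382180.
One radian of longitude at latitude φ spans R cos φ, so Δλ = ΔE / (R cos φ) = 329.6 / (6370000 × 0.382180) = 1.3539e-04 rad = 27.926″.

Δλ = 27.93″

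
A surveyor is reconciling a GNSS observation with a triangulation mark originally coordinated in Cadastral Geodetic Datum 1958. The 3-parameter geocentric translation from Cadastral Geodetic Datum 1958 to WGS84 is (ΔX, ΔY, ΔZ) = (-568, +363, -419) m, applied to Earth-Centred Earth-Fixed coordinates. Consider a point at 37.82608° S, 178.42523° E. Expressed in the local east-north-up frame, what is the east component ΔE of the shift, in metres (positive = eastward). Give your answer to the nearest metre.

ΔE = -347 m

The local east axis at (φ, λ) is (−sin λ, cos λ, 0), so ΔE = −sin(178.42523°)·(-568) + cos(178.42523°)·363 = -347.25 m.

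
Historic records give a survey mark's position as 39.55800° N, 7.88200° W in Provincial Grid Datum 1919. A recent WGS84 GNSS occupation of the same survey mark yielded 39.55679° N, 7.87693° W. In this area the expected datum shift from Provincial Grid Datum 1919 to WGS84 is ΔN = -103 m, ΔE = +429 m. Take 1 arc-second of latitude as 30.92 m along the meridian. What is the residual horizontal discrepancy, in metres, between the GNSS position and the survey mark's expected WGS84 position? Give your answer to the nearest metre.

Observed coordinate differences: Δφ = -0.00121°, Δλ = +0.00507°.
Converting to metres (1° lat = 111312 m, cos φ = 0.770980): observed ΔN = -134.7 m, observed ΔE = 435.1 m.
Subtracting the expected shift leaves a residual of -134.7 − (-103) = -31.7 m north and 435.1 − (429) = 6.1 m east.
Residual distance = √((-31.7)² + 6.1²) = 32.3 m.

32 m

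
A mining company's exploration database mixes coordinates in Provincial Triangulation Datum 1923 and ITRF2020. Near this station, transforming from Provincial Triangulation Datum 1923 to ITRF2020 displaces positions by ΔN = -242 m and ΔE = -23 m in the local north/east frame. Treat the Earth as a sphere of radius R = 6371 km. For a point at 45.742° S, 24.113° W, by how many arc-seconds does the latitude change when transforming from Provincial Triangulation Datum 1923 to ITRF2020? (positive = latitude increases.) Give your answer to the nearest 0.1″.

On a sphere of radius R, 1 rad of latitude = R, so Δφ = ΔN / R = -242.0 / 6371000 = -3.7985e-05 rad = -7.835″.

Δφ = -7.8″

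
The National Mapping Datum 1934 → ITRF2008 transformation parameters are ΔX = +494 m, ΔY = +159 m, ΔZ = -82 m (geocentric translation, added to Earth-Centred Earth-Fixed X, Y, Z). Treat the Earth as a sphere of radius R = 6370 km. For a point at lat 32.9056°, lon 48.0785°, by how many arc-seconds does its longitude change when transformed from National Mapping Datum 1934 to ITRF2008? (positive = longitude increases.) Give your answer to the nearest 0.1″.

sin φ = 0.543257, cos φ = 0.839567, sin λ = 0.744061, cos λ = 0.668112.
East component: ΔE = −sin λ·ΔX + cos λ·ΔY = −(0.744061)(494) + (0.668112)(159) = -261.34 m.
1° of latitude spans πR/180 = 111177 m; at latitude φ, 1° of longitude spans that × cos φ = 93340.9 m, so Δλ = -261.34 / 93340.9 × 3600 = -10.079″.

Δλ = -10.1″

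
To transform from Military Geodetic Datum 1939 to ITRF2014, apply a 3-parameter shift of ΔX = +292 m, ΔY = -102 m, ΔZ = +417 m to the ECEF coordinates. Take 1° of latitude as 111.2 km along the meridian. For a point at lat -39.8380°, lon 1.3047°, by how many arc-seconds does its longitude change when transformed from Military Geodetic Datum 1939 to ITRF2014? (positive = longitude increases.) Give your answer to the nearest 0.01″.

sin φ = -0.640619, cos φ = 0.767859, sin λ = 0.022769, cos λ = 0.999741.
East component: ΔE = −sin λ·ΔX + cos λ·ΔY = −(0.022769)(292) + (0.999741)(-102) = -108.62 m.
1° of latitude spans 111200 m; at latitude φ, 1° of longitude spans that × cos φ = 85385.9 m, so Δλ = -108.62 / 85385.9 × 3600 = -4.580″.

Δλ = -4.58″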